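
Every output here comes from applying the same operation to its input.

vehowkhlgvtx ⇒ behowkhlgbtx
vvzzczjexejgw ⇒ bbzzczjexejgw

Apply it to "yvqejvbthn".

ybqejbbthn

The rule is to replace every "v" with "b".
"yvqejvbthn" → "ybqejbbthn".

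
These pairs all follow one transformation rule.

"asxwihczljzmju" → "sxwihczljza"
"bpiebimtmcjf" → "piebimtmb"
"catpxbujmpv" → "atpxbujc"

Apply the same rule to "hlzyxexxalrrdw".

The rule is to delete the last 3 characters, then move the first character to the end.
Starting from "hlzyxexxalrrdw": after the first operation, "hlzyxexxalr"; after the second, "lzyxexxalrh".

lzyxexxalrh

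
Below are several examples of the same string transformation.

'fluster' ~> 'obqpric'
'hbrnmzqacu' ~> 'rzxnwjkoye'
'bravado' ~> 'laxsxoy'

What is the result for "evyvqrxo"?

luonsvsb

The pattern: reverse the string, then shift every letter 3 places backward in the alphabet (wrapping around).
For "evyvqrxo", step one produces "oxrqvyve"; step two turns that into "luonsvsb".
(Check on "bravado": → "odavarb" → "laxsxoy" ✓)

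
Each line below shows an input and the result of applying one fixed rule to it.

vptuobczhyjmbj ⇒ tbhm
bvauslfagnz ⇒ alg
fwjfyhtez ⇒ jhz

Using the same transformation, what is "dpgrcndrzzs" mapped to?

In each case the input is transformed by: keep one character in every 3, starting at position 3 (positions 3rd, 6th, 9th, ...).
Doing the same to "dpgrcndrzzs": "gnz".

gnz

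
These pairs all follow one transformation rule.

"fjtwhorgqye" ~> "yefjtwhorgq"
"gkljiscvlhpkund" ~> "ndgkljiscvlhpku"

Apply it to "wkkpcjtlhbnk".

The pattern: move the last 2 characters to the front (rotate right by 2).
"wkkpcjtlhbnk" → "nkwkkpcjtlhb".

nkwkkpcjtlhb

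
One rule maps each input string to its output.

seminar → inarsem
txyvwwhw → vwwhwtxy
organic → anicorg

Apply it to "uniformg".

The rule is to move the first 3 characters to the end (rotate left by 3).
On "uniformg" that produces "formguni".

formguni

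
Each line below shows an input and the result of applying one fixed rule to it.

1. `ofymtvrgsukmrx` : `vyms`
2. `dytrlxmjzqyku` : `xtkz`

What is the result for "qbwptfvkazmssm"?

fwsa

Each output is the input with this applied: keep one character in every 3, starting at position 3 (positions 3rd, 6th, 9th, ...), then swap each adjacent pair of characters (1↔2, 3↔4, ...).
So "qbwptfvkazmssm" becomes "fwsa".
(Check on "ofymtvrgsukmrx": → "yvsm" → "vyms" ✓)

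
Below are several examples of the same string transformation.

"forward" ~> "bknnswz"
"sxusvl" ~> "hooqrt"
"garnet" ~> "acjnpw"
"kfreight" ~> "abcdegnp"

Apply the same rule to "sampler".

ahilnow

Each output is the input with this applied: shift every letter 4 places backward in the alphabet (wrapping around), then sort the characters into alphabetical order.
Applying both steps to "sampler": "owilhan", then "ahilnow".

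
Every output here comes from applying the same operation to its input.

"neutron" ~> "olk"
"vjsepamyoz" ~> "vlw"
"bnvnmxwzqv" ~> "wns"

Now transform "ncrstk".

What's happening: shift every letter 3 places backward in the alphabet (wrapping around), then keep only the last 3 characters.
"ncrstk" → "pqh".

pqh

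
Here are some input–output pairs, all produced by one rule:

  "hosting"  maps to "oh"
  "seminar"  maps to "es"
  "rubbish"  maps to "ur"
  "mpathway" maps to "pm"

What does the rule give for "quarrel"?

uq

Rule — swap each adjacent pair of characters (1↔2, 3↔4, ...), then keep only the first 2 characters.
Applying that to "quarrel" gives "uq".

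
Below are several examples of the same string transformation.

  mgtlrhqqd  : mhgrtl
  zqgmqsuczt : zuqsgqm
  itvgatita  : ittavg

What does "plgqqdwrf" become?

The transformation: delete the last 3 characters, then take characters alternately from the front and the back (1st, last, 2nd, 2nd-last, ...).
Starting from "plgqqdwrf": after the first operation, "plgqqd"; after the second, "pdlqgq".
(Check on "itvgatita": → "itvgat" → "ittavg" ✓)

pdlqgq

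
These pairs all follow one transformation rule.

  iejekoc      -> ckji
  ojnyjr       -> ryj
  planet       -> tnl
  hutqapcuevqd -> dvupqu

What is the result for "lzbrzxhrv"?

Each output is the input with this applied: reverse the string, then keep every other character starting from the first (positions 1st, 3rd, 5th, ...).
On "lzbrzxhrv" that produces "vhzbl".

vhzbl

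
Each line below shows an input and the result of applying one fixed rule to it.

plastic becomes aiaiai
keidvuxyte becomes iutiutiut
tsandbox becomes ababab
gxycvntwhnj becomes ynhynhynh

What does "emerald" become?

elelel

The rule is to keep one character in every 3, starting at position 3 (positions 3rd, 6th, 9th, ...), then write the whole string 3 times in a row.
"emerald" → "el" → "elelel".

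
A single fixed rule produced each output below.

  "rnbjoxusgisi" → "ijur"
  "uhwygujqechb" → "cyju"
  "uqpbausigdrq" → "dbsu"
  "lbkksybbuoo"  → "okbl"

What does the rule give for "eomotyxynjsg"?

joxe

What's happening: keep one character in every 3, starting at position 1 (positions 1st, 4th, 7th, ...), then swap the first and last characters.
On "eomotyxynjsg": the first step gives "eoxj", and the second then gives "joxe".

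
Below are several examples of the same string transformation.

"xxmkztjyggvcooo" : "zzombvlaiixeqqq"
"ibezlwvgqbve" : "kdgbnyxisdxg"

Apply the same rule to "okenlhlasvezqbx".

The pattern: shift every letter 2 places forward in the alphabet (wrapping around).
So "okenlhlasvezqbx" becomes "qmgpnjncuxgbsdz".

qmgpnjncuxgbsdz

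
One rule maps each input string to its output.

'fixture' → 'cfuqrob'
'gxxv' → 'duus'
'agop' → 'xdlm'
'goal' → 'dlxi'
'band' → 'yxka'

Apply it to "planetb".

mixkbqy

Rule — shift every letter 3 places backward in the alphabet (wrapping around).
For "planetb" the result is "mixkbqy".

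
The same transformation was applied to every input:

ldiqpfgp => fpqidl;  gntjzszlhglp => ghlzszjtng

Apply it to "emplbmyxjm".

xymblpme

What's happening: reverse the string, then delete the first 2 characters.
"emplbmyxjm" → "mjxymblpme" → "xymblpme".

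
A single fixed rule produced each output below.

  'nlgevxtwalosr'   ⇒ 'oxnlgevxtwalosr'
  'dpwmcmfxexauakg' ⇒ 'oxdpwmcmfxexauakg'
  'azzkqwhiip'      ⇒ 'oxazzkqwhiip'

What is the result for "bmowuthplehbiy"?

What's happening: prepend "ox".
For "bmowuthplehbiy" the result is "oxbmowuthplehbiy".

oxbmowuthplehbiy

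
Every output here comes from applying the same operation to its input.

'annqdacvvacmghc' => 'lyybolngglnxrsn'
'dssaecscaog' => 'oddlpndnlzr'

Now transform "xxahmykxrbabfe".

iilsxjvicmlmqp

Rule — shift every letter 11 places forward in the alphabet (wrapping around).
So "xxahmykxrbabfe" becomes "iilsxjvicmlmqp".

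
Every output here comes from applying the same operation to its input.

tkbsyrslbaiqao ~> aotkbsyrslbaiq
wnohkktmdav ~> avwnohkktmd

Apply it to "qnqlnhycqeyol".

olqnqlnhycqey

What's happening: move the last 2 characters to the front (rotate right by 2).
For "qnqlnhycqeyol" the result is "olqnqlnhycqey".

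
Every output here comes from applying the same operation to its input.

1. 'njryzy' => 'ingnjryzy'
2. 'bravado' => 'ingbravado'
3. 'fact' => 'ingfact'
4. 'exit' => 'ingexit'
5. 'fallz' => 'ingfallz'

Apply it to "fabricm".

Rule — prepend "ing".
On "fabricm" that produces "ingfabricm".

ingfabricm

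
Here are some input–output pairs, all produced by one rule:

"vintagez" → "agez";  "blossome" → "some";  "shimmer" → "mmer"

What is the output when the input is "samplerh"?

lerh

The rule is to keep only the last 4 characters.
"samplerh" → "lerh".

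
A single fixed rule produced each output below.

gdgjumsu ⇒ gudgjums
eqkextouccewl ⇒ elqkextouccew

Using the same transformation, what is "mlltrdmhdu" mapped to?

Each output is the input with this applied: swap the first and last characters, then move the last character to the front.
"mlltrdmhdu" → "ulltrdmhdm" → "mulltrdmhd".

mulltrdmhd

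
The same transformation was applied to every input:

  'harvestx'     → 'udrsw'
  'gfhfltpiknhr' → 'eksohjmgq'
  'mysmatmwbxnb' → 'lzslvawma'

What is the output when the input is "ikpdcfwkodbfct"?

cbevjncaebs

The pattern: shift every letter 1 place backward in the alphabet (wrapping around), then delete the first 3 characters.
Working it through for "ikpdcfwkodbfct": intermediate "hjocbevjncaebs", final "cbevjncaebs".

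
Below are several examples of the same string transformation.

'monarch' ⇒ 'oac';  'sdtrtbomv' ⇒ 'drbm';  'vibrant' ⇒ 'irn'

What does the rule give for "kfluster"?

The transformation: keep every other character starting from the second (positions 2nd, 4th, 6th, ...).
So "kfluster" becomes "futr".

futr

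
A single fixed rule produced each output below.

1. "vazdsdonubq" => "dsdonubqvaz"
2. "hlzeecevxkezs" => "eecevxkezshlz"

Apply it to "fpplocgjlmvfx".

The rule is to move the first 3 characters to the end (rotate left by 3).
On "fpplocgjlmvfx" that produces "locgjlmvfxfpp".

locgjlmvfxfpp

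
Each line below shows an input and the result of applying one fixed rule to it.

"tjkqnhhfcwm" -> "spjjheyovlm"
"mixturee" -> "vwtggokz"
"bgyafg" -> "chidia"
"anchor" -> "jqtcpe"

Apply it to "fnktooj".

vqqlhpm

Each output is the input with this applied: shift every letter 2 places forward in the alphabet (wrapping around), then move the first 3 characters to the end (rotate left by 3).
On "fnktooj" that produces "vqqlhpm".
(Check on "tjkqnhhfcwm": → "vlmspjjheyo" → "spjjheyovlm" ✓)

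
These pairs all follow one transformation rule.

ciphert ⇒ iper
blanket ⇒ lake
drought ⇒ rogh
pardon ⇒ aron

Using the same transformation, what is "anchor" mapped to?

What's happening: double every character, then keep one character in every 3, starting at position 3 (positions 3rd, 6th, 9th, ...).
"anchor" → "aanncchhoorr" → "ncor".

ncor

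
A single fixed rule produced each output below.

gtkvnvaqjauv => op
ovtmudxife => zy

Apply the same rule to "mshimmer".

yl

The pattern: shift every letter 6 places backward in the alphabet (wrapping around), then keep only the last 2 characters.
Applying both steps to "mshimmer": "gmbcggyl", then "yl".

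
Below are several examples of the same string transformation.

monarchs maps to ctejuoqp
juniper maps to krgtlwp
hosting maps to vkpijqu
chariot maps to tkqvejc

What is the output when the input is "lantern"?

vgtpncp

In each case the input is transformed by: move the first 3 characters to the end (rotate left by 3), then shift every letter 2 places forward in the alphabet (wrapping around).
On "lantern": the first step gives "ternlan", and the second then gives "vgtpncp".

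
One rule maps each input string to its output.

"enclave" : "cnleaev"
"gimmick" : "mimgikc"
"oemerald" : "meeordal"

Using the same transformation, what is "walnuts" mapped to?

Rule — move the first 2 characters to the end (rotate left by 2), then take characters alternately from the front and the back (1st, last, 2nd, 2nd-last, ...).
Working it through for "walnuts": intermediate "lnutswa", final "lanwust".

lanwust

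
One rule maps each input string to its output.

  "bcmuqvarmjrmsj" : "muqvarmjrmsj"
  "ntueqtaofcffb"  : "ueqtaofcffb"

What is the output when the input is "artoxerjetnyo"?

The transformation: delete the first 2 characters.
Applying that to "artoxerjetnyo" gives "toxerjetnyo".

toxerjetnyo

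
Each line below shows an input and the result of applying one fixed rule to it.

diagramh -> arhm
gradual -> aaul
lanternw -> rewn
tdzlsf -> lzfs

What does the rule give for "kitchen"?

tehn

Rule — swap each adjacent pair of characters (1↔2, 3↔4, ...), then keep only the last 4 characters.
Applying both steps to "kitchen": "ikctehn", then "tehn".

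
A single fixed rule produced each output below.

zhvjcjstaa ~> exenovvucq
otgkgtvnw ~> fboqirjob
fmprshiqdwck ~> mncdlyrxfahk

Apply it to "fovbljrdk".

Rule — shift every letter 5 places backward in the alphabet (wrapping around), then move the first 3 characters to the end (rotate left by 3).
On "fovbljrdk": the first step gives "ajqwgemyf", and the second then gives "wgemyfajq".
(Check on "otgkgtvnw": → "jobfboqir" → "fboqirjob" ✓)

wgemyfajq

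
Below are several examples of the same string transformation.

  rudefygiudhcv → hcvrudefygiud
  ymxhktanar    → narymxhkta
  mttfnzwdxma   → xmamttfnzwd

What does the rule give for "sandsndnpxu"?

pxusandsndn

In each case the input is transformed by: move the last 3 characters to the front (rotate right by 3).
For "sandsndnpxu" the result is "pxusandsndn".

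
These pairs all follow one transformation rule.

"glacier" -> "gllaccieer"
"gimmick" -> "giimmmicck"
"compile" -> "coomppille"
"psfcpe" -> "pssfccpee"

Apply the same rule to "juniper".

What's happening: repeat every character 3 times, then keep every other character starting from the second (positions 2nd, 4th, 6th, ...).
For "juniper", step one produces "jjjuuunnniiipppeeerrr"; step two turns that into "juuniipeer".
(Check on "glacier": → "ggglllaaaccciiieeerrr" → "gllaccieer" ✓)

juuniipeer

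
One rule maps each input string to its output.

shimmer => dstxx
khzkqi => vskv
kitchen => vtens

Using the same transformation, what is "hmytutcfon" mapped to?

sxjefenq

Looking at the pairs, the operation is to shift every letter 11 places forward in the alphabet (wrapping around), then delete the last 2 characters.
"hmytutcfon" → "sxjefenqzy" → "sxjefenq".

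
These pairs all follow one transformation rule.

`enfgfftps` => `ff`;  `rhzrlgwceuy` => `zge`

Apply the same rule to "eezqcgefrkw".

zgr

The rule is to delete the last 2 characters, then keep one character in every 3, starting at position 3 (positions 3rd, 6th, 9th, ...).
Applying both steps to "eezqcgefrkw": "eezqcgefr", then "zgr".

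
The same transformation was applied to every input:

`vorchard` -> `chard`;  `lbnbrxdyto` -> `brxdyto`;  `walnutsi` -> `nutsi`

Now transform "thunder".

What's happening: delete the first 3 characters.
So "thunder" becomes "nder".

nder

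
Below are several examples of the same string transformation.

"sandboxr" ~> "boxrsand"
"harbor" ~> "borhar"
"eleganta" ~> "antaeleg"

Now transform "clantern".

ternclan

What's happening: swap the front and back halves of the string.
"clantern" → "ternclan".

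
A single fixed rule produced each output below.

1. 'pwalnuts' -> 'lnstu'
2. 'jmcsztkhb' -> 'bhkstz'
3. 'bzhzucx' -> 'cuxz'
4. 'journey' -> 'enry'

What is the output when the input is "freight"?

Rule — delete the first 3 characters, then sort the characters into alphabetical order.
Starting from "freight": after the first operation, "ight"; after the second, "ghit".

ghit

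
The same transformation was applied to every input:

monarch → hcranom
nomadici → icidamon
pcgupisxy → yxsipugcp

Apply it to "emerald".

dlareme

Rule — reverse the string.
Applying that to "emerald" gives "dlareme".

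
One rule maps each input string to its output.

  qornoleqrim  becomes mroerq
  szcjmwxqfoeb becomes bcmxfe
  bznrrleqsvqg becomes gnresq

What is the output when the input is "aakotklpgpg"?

Each output is the input with this applied: swap the first and last characters, then keep every other character starting from the first (positions 1st, 3rd, 5th, ...).
Applying both steps to "aakotklpgpg": "gakotklpgpa", then "gktlga".

gktlga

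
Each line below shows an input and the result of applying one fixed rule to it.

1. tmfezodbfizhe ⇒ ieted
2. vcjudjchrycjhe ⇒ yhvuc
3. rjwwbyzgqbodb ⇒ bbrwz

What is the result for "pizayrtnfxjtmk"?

Rule — keep one character in every 3, starting at position 1 (positions 1st, 4th, 7th, ...), then move the first 3 characters to the end (rotate left by 3).
On "pizayrtnfxjtmk": the first step gives "patxm", and the second then gives "xmpat".

xmpat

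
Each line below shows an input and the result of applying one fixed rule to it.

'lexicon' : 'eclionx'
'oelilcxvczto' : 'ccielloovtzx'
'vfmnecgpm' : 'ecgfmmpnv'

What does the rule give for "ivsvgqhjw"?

In each case the input is transformed by: sort the characters into alphabetical order, then swap each adjacent pair of characters (1↔2, 3↔4, ...).
Applying both steps to "ivsvgqhjw": "ghijqsvvw", then "hgjisqvvw".
(Check on "lexicon": → "ceilnox" → "eclionx" ✓)

hgjisqvvw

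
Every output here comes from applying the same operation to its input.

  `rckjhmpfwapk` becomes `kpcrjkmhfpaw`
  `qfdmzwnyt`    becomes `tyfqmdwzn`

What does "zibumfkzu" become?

uzizubfmk

The rule is to move the last 2 characters to the front (rotate right by 2), then swap each adjacent pair of characters (1↔2, 3↔4, ...).
For "zibumfkzu", step one produces "zuzibumfk"; step two turns that into "uzizubfmk".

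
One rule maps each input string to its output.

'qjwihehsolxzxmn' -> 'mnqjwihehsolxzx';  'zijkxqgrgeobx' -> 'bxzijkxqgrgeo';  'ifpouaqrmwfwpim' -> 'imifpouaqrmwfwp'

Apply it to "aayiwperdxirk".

The transformation: move the last 2 characters to the front (rotate right by 2).
"aayiwperdxirk" → "rkaayiwperdxi".

rkaayiwperdxi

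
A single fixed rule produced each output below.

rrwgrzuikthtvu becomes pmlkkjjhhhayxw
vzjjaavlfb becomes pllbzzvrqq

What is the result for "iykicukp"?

The rule is to sort the characters into reverse alphabetical order, then shift every letter 10 places backward in the alphabet (wrapping around).
So "iykicukp" becomes "okfaayys".

okfaayys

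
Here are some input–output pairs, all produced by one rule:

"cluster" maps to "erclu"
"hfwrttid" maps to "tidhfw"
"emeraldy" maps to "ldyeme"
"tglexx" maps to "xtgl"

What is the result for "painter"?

In each case the input is transformed by: move the first 3 characters to the end (rotate left by 3), then delete the first 2 characters.
For "painter" the result is "erpai".

erpai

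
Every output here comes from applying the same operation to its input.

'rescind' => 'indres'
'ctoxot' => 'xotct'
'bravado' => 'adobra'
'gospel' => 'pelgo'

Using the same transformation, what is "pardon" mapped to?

donpa

The pattern: move the last 3 characters to the front (rotate right by 3), then delete the last character.
For "pardon", step one produces "donpar"; step two turns that into "donpa".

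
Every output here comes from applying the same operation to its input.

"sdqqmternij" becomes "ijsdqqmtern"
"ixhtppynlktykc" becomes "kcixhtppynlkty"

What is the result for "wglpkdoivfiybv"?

bvwglpkdoivfiy

Looking at the pairs, the operation is to move the last 2 characters to the front (rotate right by 2).
Applying that to "wglpkdoivfiybv" gives "bvwglpkdoivfiy".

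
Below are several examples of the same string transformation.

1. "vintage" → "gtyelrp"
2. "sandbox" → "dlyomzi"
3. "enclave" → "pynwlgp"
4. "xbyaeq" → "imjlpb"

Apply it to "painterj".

Rule — shift every letter 11 places forward in the alphabet (wrapping around).
"painterj" → "altyepcu".

altyepcu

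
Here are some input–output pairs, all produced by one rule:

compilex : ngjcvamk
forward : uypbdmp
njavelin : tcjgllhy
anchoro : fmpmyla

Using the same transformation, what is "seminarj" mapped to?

Looking at the pairs, the operation is to shift every letter 2 places backward in the alphabet (wrapping around), then move the first 3 characters to the end (rotate left by 3).
"seminarj" → "qckglyph" → "glyphqck".

glyphqck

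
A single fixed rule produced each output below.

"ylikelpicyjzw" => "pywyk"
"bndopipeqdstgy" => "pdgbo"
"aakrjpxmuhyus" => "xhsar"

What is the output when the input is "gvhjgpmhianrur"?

maugj

Each output is the input with this applied: keep one character in every 3, starting at position 1 (positions 1st, 4th, 7th, ...), then move the last 3 characters to the front (rotate right by 3).
"gvhjgpmhianrur" → "maugj".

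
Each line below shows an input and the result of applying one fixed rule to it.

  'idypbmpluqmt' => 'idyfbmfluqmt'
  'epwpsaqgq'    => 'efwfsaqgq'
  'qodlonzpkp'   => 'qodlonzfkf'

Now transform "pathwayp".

The rule is to replace every "p" with "f".
Doing the same to "pathwayp": "fathwayf".

fathwayf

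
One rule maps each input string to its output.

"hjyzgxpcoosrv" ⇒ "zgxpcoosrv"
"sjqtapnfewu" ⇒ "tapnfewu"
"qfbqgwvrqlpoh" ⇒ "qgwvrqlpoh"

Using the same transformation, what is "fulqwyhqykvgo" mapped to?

The rule is to delete the first 3 characters.
Applying that to "fulqwyhqykvgo" gives "qwyhqykvgo".

qwyhqykvgo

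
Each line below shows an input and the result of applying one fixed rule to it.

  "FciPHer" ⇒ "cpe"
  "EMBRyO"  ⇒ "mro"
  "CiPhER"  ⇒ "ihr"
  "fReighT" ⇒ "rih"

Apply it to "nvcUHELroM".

vuerm

What's happening: keep every other character starting from the second (positions 2nd, 4th, 6th, ...), then convert every letter to lowercase.
Working it through for "nvcUHELroM": intermediate "vUErM", final "vuerm".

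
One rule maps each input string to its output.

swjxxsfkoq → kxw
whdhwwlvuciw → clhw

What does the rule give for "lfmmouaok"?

aml

What's happening: reverse the string, then keep one character in every 3, starting at position 3 (positions 3rd, 6th, 9th, ...).
For "lfmmouaok", step one produces "koauommfl"; step two turns that into "aml".
(Check on "swjxxsfkoq": → "qokfsxxjws" → "kxw" ✓)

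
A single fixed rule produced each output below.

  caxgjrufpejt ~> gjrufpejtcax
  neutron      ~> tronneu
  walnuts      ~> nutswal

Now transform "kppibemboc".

ibembockpp

Looking at the pairs, the operation is to move the first 3 characters to the end (rotate left by 3).
On "kppibemboc" that produces "ibembockpp".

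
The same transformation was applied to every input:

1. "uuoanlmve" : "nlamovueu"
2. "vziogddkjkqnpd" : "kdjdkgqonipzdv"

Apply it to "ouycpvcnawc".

vcpncaywuco

What's happening: take characters alternately from the front and the back (1st, last, 2nd, 2nd-last, ...), then reverse the string.
Working it through for "ouycpvcnawc": intermediate "ocuwyacnpcv", final "vcpncaywuco".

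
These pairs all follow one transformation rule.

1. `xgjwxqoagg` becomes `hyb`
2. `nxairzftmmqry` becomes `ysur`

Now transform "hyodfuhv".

zgw

What's happening: keep one character in every 3, starting at position 2 (positions 2nd, 5th, 8th, ...), then shift every letter 1 place forward in the alphabet (wrapping around).
Applying both steps to "hyodfuhv": "yfv", then "zgw".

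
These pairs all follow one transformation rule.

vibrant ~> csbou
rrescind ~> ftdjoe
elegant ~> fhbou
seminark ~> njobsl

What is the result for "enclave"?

dmbwf

What's happening: shift every letter 1 place forward in the alphabet (wrapping around), then delete the first 2 characters.
For "enclave" the result is "dmbwf".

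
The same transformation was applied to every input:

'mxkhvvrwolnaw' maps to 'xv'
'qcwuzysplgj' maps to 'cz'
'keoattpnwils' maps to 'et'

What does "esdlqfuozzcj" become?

The pattern: keep one character in every 3, starting at position 2 (positions 2nd, 5th, 8th, ...), then keep only the first 2 characters.
"esdlqfuozzcj" → "sq".

sq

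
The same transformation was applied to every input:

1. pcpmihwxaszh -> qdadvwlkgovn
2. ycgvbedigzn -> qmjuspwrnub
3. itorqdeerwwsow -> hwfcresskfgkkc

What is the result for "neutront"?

sbhicfhb

The rule is to shift every letter 12 places backward in the alphabet (wrapping around), then swap each adjacent pair of characters (1↔2, 3↔4, ...).
"neutront" → "bsihfcbh" → "sbhicfhb".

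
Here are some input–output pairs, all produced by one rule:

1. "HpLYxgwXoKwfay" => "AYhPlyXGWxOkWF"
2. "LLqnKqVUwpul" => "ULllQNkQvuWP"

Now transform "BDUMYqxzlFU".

fubdumyQXZL

The transformation: move the last 2 characters to the front (rotate right by 2), then flip the case of every letter.
So "BDUMYqxzlFU" becomes "fubdumyQXZL".
(Check on "LLqnKqVUwpul": → "ulLLqnKqVUwp" → "ULllQNkQvuWP" ✓)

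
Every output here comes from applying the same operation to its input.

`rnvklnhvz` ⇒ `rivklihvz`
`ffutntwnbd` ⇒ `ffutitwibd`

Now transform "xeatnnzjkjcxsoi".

xeatiizjkjcxsoi

Each output is the input with this applied: replace every "n" with "i".
So "xeatnnzjkjcxsoi" becomes "xeatiizjkjcxsoi".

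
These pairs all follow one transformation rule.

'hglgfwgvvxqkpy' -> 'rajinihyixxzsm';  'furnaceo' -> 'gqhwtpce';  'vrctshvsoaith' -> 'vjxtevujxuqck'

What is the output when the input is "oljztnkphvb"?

xdqnlbvpmrj

In each case the input is transformed by: move the last 2 characters to the front (rotate right by 2), then shift every letter 2 places forward in the alphabet (wrapping around).
Applying both steps to "oljztnkphvb": "vboljztnkph", then "xdqnlbvpmrj".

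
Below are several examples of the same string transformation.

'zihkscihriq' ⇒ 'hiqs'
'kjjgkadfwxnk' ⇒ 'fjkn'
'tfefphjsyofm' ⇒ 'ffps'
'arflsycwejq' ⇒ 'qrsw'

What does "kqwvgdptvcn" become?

gnqt

What's happening: keep one character in every 3, starting at position 2 (positions 2nd, 5th, 8th, ...), then sort the characters into alphabetical order.
Applying that to "kqwvgdptvcn" gives "gnqt".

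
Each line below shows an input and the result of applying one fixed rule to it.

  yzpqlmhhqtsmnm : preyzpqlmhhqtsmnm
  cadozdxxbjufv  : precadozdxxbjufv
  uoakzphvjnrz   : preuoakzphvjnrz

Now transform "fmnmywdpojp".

The rule is to prepend "pre".
On "fmnmywdpojp" that produces "prefmnmywdpojp".

prefmnmywdpojp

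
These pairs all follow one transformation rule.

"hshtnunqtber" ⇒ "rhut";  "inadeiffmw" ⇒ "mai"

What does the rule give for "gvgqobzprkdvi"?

vgbr

What's happening: keep one character in every 3, starting at position 3 (positions 3rd, 6th, 9th, ...), then move the last character to the front.
On "gvgqobzprkdvi": the first step gives "gbrv", and the second then gives "vgbr".
(Check on "inadeiffmw": → "aim" → "mai" ✓)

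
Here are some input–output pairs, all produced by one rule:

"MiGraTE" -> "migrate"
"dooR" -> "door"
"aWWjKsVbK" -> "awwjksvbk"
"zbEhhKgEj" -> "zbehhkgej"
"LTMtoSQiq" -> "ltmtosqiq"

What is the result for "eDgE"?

edge

The rule is to convert every letter to lowercase.
Applying that to "eDgE" gives "edge".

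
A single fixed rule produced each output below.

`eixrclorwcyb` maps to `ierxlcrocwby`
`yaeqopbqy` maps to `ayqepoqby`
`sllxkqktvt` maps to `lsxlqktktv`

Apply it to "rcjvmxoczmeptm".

The rule is to swap each adjacent pair of characters (1↔2, 3↔4, ...).
"rcjvmxoczmeptm" → "crvjxmcomzpemt".

crvjxmcomzpemt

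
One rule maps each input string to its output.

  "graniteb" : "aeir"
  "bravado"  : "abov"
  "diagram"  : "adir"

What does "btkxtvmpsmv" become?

bmptvx

The transformation: sort the characters into alphabetical order, then keep every other character starting from the first (positions 1st, 3rd, 5th, ...).
Applying both steps to "btkxtvmpsmv": "bkmmpsttvvx", then "bmptvx".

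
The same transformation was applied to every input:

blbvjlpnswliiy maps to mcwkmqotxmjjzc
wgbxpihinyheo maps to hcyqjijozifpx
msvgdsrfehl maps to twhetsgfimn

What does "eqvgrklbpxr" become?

In each case the input is transformed by: shift every letter 1 place forward in the alphabet (wrapping around), then move the first character to the end.
"eqvgrklbpxr" → "frwhslmcqys" → "rwhslmcqysf".

rwhslmcqysf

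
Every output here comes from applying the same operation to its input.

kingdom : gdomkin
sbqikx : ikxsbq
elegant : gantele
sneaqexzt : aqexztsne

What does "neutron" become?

The rule is to move the first 3 characters to the end (rotate left by 3).
Applying that to "neutron" gives "tronneu".

tronneu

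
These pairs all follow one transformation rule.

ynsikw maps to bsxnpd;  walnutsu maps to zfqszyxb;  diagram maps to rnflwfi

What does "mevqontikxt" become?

Each output is the input with this applied: shift every letter 5 places forward in the alphabet (wrapping around), then swap the first and last characters.
Applying both steps to "mevqontikxt": "rjavtsynpcy", then "yjavtsynpcr".

yjavtsynpcr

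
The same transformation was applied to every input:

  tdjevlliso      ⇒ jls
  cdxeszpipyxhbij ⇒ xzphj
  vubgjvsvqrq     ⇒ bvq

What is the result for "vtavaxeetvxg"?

Each output is the input with this applied: keep one character in every 3, starting at position 3 (positions 3rd, 6th, 9th, ...).
On "vtavaxeetvxg" that produces "axtg".

axtg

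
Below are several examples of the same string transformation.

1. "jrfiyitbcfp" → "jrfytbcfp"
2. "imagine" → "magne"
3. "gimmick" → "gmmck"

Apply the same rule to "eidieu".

edeu

In each case the input is transformed by: remove every "i".
For "eidieu" the result is "edeu".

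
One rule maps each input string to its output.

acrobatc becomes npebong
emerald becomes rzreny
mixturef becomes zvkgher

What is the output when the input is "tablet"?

In each case the input is transformed by: shift every letter 13 places forward in the alphabet (wrapping around) — i.e. ROT13, then delete the last character.
Starting from "tablet": after the first operation, "gnoyrg"; after the second, "gnoyr".
(Check on "acrobatc": → "npebongp" → "npebong" ✓)

gnoyr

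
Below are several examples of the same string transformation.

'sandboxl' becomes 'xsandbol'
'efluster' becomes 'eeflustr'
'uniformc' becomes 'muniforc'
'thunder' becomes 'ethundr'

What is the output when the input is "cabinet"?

ecabint

The rule is to move the last character to the front, then swap the first and last characters.
Starting from "cabinet": after the first operation, "tcabine"; after the second, "ecabint".
(Check on "uniformc": → "cuniform" → "muniforc" ✓)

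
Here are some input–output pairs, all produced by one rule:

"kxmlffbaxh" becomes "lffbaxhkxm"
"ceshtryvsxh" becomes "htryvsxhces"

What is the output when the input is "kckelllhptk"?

The rule is to move the first 3 characters to the end (rotate left by 3).
On "kckelllhptk" that produces "elllhptkkck".

elllhptkkck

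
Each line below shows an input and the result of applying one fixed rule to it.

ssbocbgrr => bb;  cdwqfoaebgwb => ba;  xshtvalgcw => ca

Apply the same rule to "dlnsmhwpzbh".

db

Rule — sort the characters into reverse alphabetical order, then keep only the last 2 characters.
Starting from "dlnsmhwpzbh": after the first operation, "zwspnmlhhdb"; after the second, "db".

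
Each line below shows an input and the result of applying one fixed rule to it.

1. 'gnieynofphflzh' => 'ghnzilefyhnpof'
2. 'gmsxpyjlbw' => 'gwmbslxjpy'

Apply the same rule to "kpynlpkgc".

kcpgyknpl

In each case the input is transformed by: take characters alternately from the front and the back (1st, last, 2nd, 2nd-last, ...).
"kpynlpkgc" → "kcpgyknpl".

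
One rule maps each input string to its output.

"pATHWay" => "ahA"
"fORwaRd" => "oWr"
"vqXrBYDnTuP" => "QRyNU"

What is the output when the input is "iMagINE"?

The transformation: keep every other character starting from the second (positions 2nd, 4th, 6th, ...), then flip the case of every letter.
For "iMagINE", step one produces "MgN"; step two turns that into "mGn".

mGn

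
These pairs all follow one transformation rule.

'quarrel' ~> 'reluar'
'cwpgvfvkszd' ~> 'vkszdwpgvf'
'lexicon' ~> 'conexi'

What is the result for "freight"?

In each case the input is transformed by: delete the first character, then swap the front and back halves of the string.
For "freight", step one produces "reight"; step two turns that into "ghtrei".

ghtrei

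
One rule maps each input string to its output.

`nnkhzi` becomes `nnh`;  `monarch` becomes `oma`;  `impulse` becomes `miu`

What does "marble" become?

What's happening: swap each adjacent pair of characters (1↔2, 3↔4, ...), then keep only the first 3 characters.
Applying both steps to "marble": "ambrel", then "amb".

amb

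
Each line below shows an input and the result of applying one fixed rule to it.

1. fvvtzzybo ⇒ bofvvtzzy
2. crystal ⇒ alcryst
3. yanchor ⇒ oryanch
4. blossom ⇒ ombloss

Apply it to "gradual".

algradu

What's happening: move the last 2 characters to the front (rotate right by 2).
Applying that to "gradual" gives "algradu".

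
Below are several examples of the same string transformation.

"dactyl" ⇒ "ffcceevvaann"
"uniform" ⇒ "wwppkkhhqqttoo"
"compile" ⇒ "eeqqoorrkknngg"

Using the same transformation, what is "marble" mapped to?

ooccttddnngg

What's happening: double every character, then shift every letter 2 places forward in the alphabet (wrapping around).
For "marble", step one produces "mmaarrbbllee"; step two turns that into "ooccttddnngg".
(Check on "compile": → "ccoommppiillee" → "eeqqoorrkknngg" ✓)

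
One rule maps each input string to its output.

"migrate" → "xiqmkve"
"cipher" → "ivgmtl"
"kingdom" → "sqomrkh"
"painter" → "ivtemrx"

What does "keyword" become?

vhoicas

Each output is the input with this applied: shift every letter 4 places forward in the alphabet (wrapping around), then move the last 2 characters to the front (rotate right by 2).
On "keyword": the first step gives "oicasvh", and the second then gives "vhoicas".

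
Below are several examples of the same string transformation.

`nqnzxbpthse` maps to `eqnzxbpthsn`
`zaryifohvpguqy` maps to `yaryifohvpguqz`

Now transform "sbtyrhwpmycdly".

ybtyrhwpmycdls

Rule — swap the first and last characters.
Doing the same to "sbtyrhwpmycdly": "ybtyrhwpmycdls".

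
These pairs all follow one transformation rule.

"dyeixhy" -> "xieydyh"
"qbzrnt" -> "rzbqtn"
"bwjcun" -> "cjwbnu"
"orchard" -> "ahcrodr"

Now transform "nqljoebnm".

beojlqnmn

Rule — move the last 2 characters to the front (rotate right by 2), then reverse the string.
On "nqljoebnm": the first step gives "nmnqljoeb", and the second then gives "beojlqnmn".
(Check on "qbzrnt": → "ntqbzr" → "rzbqtn" ✓)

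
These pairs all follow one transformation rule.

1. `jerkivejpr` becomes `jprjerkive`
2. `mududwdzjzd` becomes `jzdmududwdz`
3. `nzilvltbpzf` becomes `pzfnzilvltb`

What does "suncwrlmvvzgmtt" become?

The transformation: move the last 3 characters to the front (rotate right by 3).
"suncwrlmvvzgmtt" → "mttsuncwrlmvvzg".

mttsuncwrlmvvzg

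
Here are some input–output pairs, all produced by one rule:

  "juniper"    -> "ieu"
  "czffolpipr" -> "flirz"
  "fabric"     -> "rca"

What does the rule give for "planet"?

Rule — keep every other character starting from the second (positions 2nd, 4th, 6th, ...), then move the first character to the end.
For "planet", step one produces "lnt"; step two turns that into "ntl".

ntl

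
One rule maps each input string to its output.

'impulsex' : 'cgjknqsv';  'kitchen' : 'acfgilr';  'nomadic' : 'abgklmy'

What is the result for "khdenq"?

bcfilo

The transformation: shift every letter 2 places backward in the alphabet (wrapping around), then sort the characters into alphabetical order.
Applying both steps to "khdenq": "ifbclo", then "bcfilo".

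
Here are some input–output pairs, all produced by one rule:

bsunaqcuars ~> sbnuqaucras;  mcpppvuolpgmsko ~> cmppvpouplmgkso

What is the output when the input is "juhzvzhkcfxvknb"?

In each case the input is transformed by: swap each adjacent pair of characters (1↔2, 3↔4, ...).
On "juhzvzhkcfxvknb" that produces "ujzhzvkhfcvxnkb".

ujzhzvkhfcvxnkb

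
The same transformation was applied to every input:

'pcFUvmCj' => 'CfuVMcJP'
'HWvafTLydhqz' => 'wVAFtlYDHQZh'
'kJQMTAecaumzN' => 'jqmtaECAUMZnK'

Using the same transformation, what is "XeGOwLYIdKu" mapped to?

What's happening: flip the case of every letter, then move the first character to the end.
Applying both steps to "XeGOwLYIdKu": "xEgoWlyiDkU", then "EgoWlyiDkUx".

EgoWlyiDkUx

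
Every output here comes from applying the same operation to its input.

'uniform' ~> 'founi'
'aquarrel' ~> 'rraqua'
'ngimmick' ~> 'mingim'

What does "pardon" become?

The rule is to delete the last 2 characters, then move the last 2 characters to the front (rotate right by 2).
For "pardon", step one produces "pard"; step two turns that into "rdpa".

rdpa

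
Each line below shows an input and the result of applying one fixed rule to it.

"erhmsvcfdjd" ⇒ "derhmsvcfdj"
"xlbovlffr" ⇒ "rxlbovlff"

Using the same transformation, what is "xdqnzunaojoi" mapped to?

What's happening: move the last character to the front.
"xdqnzunaojoi" → "ixdqnzunaojo".

ixdqnzunaojo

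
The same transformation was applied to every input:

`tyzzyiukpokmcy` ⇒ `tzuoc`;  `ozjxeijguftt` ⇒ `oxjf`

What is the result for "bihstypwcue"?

Each output is the input with this applied: keep one character in every 3, starting at position 1 (positions 1st, 4th, 7th, ...).
For "bihstypwcue" the result is "bspu".

bspu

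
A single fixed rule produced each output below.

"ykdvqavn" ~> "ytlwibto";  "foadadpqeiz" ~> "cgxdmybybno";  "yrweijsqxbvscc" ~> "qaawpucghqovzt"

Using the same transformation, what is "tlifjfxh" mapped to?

The transformation: move the last 3 characters to the front (rotate right by 3), then shift every letter 2 places backward in the alphabet (wrapping around).
On "tlifjfxh" that produces "dvfrjgdh".

dvfrjgdh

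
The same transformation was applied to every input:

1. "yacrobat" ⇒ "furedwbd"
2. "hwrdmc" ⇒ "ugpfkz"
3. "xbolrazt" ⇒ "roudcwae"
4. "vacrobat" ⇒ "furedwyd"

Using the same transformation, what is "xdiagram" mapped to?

The transformation: shift every letter 3 places forward in the alphabet (wrapping around), then move the first 2 characters to the end (rotate left by 2).
For "xdiagram", step one produces "agldjudp"; step two turns that into "ldjudpag".
(Check on "xbolrazt": → "aeroudcw" → "roudcwae" ✓)

ldjudpag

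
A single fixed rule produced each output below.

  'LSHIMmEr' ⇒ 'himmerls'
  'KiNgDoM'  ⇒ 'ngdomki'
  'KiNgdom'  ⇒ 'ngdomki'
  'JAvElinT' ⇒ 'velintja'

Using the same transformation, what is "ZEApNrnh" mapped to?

apnrnhze

Rule — move the first 2 characters to the end (rotate left by 2), then convert every letter to lowercase.
Working it through for "ZEApNrnh": intermediate "ApNrnhZE", final "apnrnhze".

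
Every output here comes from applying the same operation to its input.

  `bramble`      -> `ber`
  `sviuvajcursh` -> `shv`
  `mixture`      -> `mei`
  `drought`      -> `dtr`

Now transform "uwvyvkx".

The rule is to take characters alternately from the front and the back (1st, last, 2nd, 2nd-last, ...), then keep only the first 3 characters.
For "uwvyvkx", step one produces "uxwkvvy"; step two turns that into "uxw".

uxw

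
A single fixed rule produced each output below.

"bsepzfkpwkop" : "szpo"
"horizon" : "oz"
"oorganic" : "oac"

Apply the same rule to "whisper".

The pattern: keep one character in every 3, starting at position 2 (positions 2nd, 5th, 8th, ...).
Doing the same to "whisper": "hp".

hp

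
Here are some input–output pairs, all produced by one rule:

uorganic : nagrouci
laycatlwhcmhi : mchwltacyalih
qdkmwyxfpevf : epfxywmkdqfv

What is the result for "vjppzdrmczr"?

cmrdzppjvrz

Each output is the input with this applied: reverse the string, then move the first 2 characters to the end (rotate left by 2).
So "vjppzdrmczr" becomes "cmrdzppjvrz".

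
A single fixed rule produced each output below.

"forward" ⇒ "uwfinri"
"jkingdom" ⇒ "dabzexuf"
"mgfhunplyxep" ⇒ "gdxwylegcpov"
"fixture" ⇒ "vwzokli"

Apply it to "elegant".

kvcvxre

The transformation: shift every letter 9 places backward in the alphabet (wrapping around), then move the last character to the front.
Starting from "elegant": after the first operation, "vcvxrek"; after the second, "kvcvxre".
(Check on "jkingdom": → "abzexufd" → "dabzexuf" ✓)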